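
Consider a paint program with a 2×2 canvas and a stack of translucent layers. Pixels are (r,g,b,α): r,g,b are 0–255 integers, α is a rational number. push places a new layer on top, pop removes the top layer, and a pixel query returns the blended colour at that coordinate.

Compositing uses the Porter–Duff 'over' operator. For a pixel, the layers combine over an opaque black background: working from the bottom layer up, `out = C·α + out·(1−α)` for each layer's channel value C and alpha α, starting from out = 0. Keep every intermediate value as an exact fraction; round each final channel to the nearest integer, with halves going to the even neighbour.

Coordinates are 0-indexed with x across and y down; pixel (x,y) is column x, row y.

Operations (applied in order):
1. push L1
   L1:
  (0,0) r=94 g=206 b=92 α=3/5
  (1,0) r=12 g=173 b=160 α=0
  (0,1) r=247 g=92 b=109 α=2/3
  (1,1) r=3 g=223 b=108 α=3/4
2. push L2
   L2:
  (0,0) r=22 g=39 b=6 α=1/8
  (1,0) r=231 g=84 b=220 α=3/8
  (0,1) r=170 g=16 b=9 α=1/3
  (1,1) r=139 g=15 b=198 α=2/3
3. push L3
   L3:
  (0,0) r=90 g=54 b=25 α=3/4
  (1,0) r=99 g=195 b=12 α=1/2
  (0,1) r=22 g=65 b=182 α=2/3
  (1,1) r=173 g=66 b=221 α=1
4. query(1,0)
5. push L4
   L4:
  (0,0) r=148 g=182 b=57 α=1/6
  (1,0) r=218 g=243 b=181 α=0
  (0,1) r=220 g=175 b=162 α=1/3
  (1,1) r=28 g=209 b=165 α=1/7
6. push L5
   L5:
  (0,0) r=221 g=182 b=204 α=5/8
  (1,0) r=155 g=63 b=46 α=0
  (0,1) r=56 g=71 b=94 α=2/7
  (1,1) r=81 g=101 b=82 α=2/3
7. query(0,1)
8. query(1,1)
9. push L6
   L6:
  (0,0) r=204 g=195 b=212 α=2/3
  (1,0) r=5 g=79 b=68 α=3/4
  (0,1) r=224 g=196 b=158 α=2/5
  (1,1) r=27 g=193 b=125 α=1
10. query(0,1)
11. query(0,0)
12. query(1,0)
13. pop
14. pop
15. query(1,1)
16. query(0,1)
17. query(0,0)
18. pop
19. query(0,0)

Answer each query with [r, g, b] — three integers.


query (1,0) [L1,L2,L3] — begin 0,0,0
L1 α=0: [0, 0, 0]
L2 α=3/8: [693/8, 63/2, 165/2]
L3 α=1/2: [1485/16, 453/4, 189/4]
rounded: [93, 113, 47]

at x=0,y=1 over L1,L2,L3,L4,L5:
after L1 α=2/3: [494/3, 184/3, 218/3]
after L2 α=1/3: [1498/9, 416/9, 463/9]
after L3 α=2/3: [1894/27, 1586/27, 3739/27]
after L4 α=1/3: [9728/81, 7897/81, 11852/81]
after L5 α=2/7: [57712/567, 50987/567, 74488/567]
= [102, 90, 131]

query (1,1) [L1,L2,L3,L4,L5] — begin 0,0,0
L1 α=3/4: [9/4, 669/4, 81]
L2 α=2/3: [1121/12, 263/4, 159]
L3 α=1: [173, 66, 221]
L4 α=1/7: [1066/7, 605/7, 213]
L5 α=2/3: [2200/21, 673/7, 377/3]
= [105, 96, 126]

(0,1) stack=L1,L2,L3,L4,L5,L6; from [0,0,0]:
after L1 α=2/3: [494/3, 184/3, 218/3]
after L2 α=1/3: [1498/9, 416/9, 463/9]
after L3 α=2/3: [1894/27, 1586/27, 3739/27]
after L4 α=1/3: [9728/81, 7897/81, 11852/81]
after L5 α=2/7: [57712/567, 50987/567, 74488/567]
after L6 α=2/5: [142384/945, 25015/189, 134212/945]
rounded: [151, 132, 142]

(0,0) stack=L1,L2,L3,L4,L5,L6; from [0,0,0]:
after L1 α=3/5: [282/5, 618/5, 276/5]
after L2 α=1/8: [521/10, 4521/40, 981/20]
after L3 α=3/4: [3221/40, 11001/160, 2481/80]
after L4 α=1/6: [4405/48, 16825/192, 1131/32]
after L5 α=5/8: [22085/128, 75065/512, 36033/256]
after L6 α=2/3: [74309/384, 274745/1536, 144577/768]
rounded: [194, 179, 188]

at x=1,y=0 over L1,L2,L3,L4,L5,L6:
after L1 α=0: [0, 0, 0]
after L2 α=3/8: [693/8, 63/2, 165/2]
after L3 α=1/2: [1485/16, 453/4, 189/4]
after L4 α=0: [1485/16, 453/4, 189/4]
after L5 α=0: [1485/16, 453/4, 189/4]
after L6 α=3/4: [1725/64, 1401/16, 1005/16]
→ [27, 88, 63]

query (1,1) [L1,L2,L3,L4] — begin 0,0,0
after L1 α=3/4: [9/4, 669/4, 81]
after L2 α=2/3: [1121/12, 263/4, 159]
after L3 α=1: [173, 66, 221]
after L4 α=1/7: [1066/7, 605/7, 213]
= [152, 86, 213]

query (0,1) [L1,L2,L3,L4] — begin 0,0,0
+L1 (α=2/3) → [494/3, 184/3, 218/3]
+L2 (α=1/3) → [1498/9, 416/9, 463/9]
+L3 (α=2/3) → [1894/27, 1586/27, 3739/27]
+L4 (α=1/3) → [9728/81, 7897/81, 11852/81]
rounded: [120, 97, 146]

(0,0) stack=L1,L2,L3,L4; from [0,0,0]:
+L1 (α=3/5) → [282/5, 618/5, 276/5]
+L2 (α=1/8) → [521/10, 4521/40, 981/20]
+L3 (α=3/4) → [3221/40, 11001/160, 2481/80]
+L4 (α=1/6) → [4405/48, 16825/192, 1131/32]
→ [92, 88, 35]

(0,0) stack=L1,L2,L3; from [0,0,0]:
L1 α=3/5: [282/5, 618/5, 276/5]
L2 α=1/8: [521/10, 4521/40, 981/20]
L3 α=3/4: [3221/40, 11001/160, 2481/80]
= [81, 69, 31]


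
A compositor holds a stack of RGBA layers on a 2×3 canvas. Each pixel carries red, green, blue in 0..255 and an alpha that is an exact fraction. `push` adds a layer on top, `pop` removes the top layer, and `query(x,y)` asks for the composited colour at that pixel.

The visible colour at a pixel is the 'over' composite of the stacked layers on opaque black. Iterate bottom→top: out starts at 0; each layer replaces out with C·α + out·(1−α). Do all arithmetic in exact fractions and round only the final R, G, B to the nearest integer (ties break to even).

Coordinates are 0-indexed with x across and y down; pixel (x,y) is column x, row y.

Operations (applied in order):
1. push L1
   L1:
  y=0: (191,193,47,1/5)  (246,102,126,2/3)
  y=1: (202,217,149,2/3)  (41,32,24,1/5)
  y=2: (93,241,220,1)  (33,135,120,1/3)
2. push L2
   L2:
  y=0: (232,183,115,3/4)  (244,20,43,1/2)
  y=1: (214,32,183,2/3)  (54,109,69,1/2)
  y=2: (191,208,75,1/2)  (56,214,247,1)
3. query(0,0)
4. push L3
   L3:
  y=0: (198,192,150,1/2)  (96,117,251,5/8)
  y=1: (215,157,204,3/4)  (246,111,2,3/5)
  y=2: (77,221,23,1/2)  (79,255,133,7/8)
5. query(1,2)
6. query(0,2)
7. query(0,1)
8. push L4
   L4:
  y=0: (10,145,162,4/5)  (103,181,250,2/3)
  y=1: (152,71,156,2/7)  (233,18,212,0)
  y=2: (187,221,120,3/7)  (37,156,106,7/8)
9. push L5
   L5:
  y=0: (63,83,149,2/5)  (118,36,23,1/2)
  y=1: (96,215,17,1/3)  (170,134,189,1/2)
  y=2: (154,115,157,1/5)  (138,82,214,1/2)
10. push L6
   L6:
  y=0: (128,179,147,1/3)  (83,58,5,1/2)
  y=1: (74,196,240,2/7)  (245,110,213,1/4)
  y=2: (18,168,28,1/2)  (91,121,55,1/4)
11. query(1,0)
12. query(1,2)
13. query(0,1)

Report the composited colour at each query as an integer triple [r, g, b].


query (0,0) [L1,L2] — begin 0,0,0
L1 α=1/5: [191/5, 193/5, 47/5]
L2 α=3/4: [3671/20, 1469/10, 443/5]
= [184, 147, 89]

query (1,2) [L1,L2,L3] — begin 0,0,0
+L1 (α=1/3) → [11, 45, 40]
+L2 (α=1) → [56, 214, 247]
+L3 (α=7/8) → [609/8, 1999/8, 589/4]
rounded: [76, 250, 147]

query (0,2) [L1,L2,L3] — begin 0,0,0
after L1 α=1: [93, 241, 220]
after L2 α=1/2: [142, 449/2, 295/2]
after L3 α=1/2: [219/2, 891/4, 341/4]
rounded: [110, 223, 85]

at x=0,y=1 over L1,L2,L3:
L1 α=2/3: [404/3, 434/3, 298/3]
L2 α=2/3: [1688/9, 626/9, 1396/9]
L3 α=3/4: [7493/36, 4865/36, 1726/9]
rounded: [208, 135, 192]

at x=1,y=0 over L1,L2,L3,L4,L5,L6:
after L1 α=2/3: [164, 68, 84]
after L2 α=1/2: [204, 44, 127/2]
after L3 α=5/8: [273/2, 717/8, 2891/16]
after L4 α=2/3: [685/6, 3613/24, 10891/48]
after L5 α=1/2: [1393/12, 4477/48, 11995/96]
after L6 α=1/2: [2389/24, 7261/96, 12475/192]
= [100, 76, 65]

(1,2) stack=L1,L2,L3,L4,L5,L6; from [0,0,0]:
after L1 α=1/3: [11, 45, 40]
after L2 α=1: [56, 214, 247]
after L3 α=7/8: [609/8, 1999/8, 589/4]
after L4 α=7/8: [2681/64, 10735/64, 3557/32]
after L5 α=1/2: [11513/128, 15983/128, 10405/64]
after L6 α=1/4: [46187/512, 63437/512, 34735/256]
= [90, 124, 136]

at x=0,y=1 over L1,L2,L3,L4,L5,L6:
L1 α=2/3: [404/3, 434/3, 298/3]
L2 α=2/3: [1688/9, 626/9, 1396/9]
L3 α=3/4: [7493/36, 4865/36, 1726/9]
L4 α=2/7: [48409/252, 29437/252, 1634/9]
L5 α=1/3: [60505/378, 56527/378, 3421/27]
L6 α=2/7: [358469/2646, 430811/2646, 4295/27]
= [135, 163, 159]


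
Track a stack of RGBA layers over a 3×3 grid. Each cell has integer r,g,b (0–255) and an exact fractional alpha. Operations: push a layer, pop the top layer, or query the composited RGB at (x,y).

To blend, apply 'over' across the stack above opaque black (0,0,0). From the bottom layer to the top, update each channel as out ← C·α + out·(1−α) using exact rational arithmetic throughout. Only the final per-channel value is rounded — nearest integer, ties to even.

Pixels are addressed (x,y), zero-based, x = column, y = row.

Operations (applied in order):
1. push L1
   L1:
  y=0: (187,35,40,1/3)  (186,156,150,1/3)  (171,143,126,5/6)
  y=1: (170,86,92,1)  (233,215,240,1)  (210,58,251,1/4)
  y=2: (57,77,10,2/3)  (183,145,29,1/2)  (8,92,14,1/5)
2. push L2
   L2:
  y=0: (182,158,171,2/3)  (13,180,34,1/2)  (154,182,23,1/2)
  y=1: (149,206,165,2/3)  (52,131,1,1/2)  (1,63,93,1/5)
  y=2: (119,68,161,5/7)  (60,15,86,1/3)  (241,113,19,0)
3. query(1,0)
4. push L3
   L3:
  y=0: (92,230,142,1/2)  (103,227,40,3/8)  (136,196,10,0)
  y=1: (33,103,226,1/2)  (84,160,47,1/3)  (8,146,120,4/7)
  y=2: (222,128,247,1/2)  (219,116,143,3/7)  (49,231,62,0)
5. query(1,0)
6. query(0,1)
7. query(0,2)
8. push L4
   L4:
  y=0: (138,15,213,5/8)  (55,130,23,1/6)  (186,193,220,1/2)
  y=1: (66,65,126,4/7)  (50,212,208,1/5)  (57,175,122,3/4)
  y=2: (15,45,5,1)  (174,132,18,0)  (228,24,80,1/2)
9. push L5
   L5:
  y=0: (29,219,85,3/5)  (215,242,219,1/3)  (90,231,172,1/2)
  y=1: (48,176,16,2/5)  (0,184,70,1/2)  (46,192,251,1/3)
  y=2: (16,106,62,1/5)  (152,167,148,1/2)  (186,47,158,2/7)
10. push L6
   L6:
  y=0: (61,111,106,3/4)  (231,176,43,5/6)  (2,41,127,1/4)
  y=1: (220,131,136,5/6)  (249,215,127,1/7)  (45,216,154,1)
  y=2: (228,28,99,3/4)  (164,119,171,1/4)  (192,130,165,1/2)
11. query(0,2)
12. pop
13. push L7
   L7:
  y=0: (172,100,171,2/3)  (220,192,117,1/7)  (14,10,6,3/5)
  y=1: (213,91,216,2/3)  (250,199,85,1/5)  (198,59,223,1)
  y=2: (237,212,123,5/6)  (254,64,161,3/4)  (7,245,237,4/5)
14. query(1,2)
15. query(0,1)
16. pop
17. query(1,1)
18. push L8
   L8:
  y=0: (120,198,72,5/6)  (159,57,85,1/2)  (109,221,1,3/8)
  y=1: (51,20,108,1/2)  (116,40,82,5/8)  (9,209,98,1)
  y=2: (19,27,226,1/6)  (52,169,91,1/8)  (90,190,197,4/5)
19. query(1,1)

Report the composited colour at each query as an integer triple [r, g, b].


(1,0) stack=L1,L2; from [0,0,0]:
after L1 α=1/3: [62, 52, 50]
after L2 α=1/2: [75/2, 116, 42]
= [38, 116, 42]

at x=1,y=0 over L1,L2,L3:
+L1 (α=1/3) → [62, 52, 50]
+L2 (α=1/2) → [75/2, 116, 42]
+L3 (α=3/8) → [993/16, 1261/8, 165/4]
= [62, 158, 41]

(0,1) stack=L1,L2,L3; from [0,0,0]:
L1 α=1: [170, 86, 92]
L2 α=2/3: [156, 166, 422/3]
L3 α=1/2: [189/2, 269/2, 550/3]
rounded: [94, 134, 183]

at x=0,y=2 over L1,L2,L3:
after L1 α=2/3: [38, 154/3, 20/3]
after L2 α=5/7: [671/7, 1328/21, 2455/21]
after L3 α=1/2: [2225/14, 2008/21, 3821/21]
→ [159, 96, 182]

(0,2) stack=L1,L2,L3,L4,L5,L6; from [0,0,0]:
+L1 (α=2/3) → [38, 154/3, 20/3]
+L2 (α=5/7) → [671/7, 1328/21, 2455/21]
+L3 (α=1/2) → [2225/14, 2008/21, 3821/21]
+L4 (α=1) → [15, 45, 5]
+L5 (α=1/5) → [76/5, 286/5, 82/5]
+L6 (α=3/4) → [874/5, 353/10, 1567/20]
→ [175, 35, 78]

at x=1,y=2 over L1,L2,L3,L4,L5,L7:
L1 α=1/2: [183/2, 145/2, 29/2]
L2 α=1/3: [81, 160/3, 115/3]
L3 α=3/7: [981/7, 1684/21, 1747/21]
L4 α=0: [981/7, 1684/21, 1747/21]
L5 α=1/2: [2045/14, 5191/42, 4855/42]
L7 α=3/4: [12713/56, 13255/168, 25141/168]
rounded: [227, 79, 150]

at x=0,y=1 over L1,L2,L3,L4,L5,L7:
+L1 (α=1) → [170, 86, 92]
+L2 (α=2/3) → [156, 166, 422/3]
+L3 (α=1/2) → [189/2, 269/2, 550/3]
+L4 (α=4/7) → [1095/14, 1327/14, 1054/7]
+L5 (α=2/5) → [4629/70, 8909/70, 3386/35]
+L7 (α=2/3) → [11483/70, 21649/210, 18506/105]
→ [164, 103, 176]

query (1,1) [L1,L2,L3,L4,L5] — begin 0,0,0
L1 α=1: [233, 215, 240]
L2 α=1/2: [285/2, 173, 241/2]
L3 α=1/3: [123, 506/3, 96]
L4 α=1/5: [542/5, 532/3, 592/5]
L5 α=1/2: [271/5, 542/3, 471/5]
= [54, 181, 94]

(1,1) stack=L1,L2,L3,L4,L5,L8; from [0,0,0]:
after L1 α=1: [233, 215, 240]
after L2 α=1/2: [285/2, 173, 241/2]
after L3 α=1/3: [123, 506/3, 96]
after L4 α=1/5: [542/5, 532/3, 592/5]
after L5 α=1/2: [271/5, 542/3, 471/5]
after L8 α=5/8: [3713/40, 371/4, 3463/40]
→ [93, 93, 87]


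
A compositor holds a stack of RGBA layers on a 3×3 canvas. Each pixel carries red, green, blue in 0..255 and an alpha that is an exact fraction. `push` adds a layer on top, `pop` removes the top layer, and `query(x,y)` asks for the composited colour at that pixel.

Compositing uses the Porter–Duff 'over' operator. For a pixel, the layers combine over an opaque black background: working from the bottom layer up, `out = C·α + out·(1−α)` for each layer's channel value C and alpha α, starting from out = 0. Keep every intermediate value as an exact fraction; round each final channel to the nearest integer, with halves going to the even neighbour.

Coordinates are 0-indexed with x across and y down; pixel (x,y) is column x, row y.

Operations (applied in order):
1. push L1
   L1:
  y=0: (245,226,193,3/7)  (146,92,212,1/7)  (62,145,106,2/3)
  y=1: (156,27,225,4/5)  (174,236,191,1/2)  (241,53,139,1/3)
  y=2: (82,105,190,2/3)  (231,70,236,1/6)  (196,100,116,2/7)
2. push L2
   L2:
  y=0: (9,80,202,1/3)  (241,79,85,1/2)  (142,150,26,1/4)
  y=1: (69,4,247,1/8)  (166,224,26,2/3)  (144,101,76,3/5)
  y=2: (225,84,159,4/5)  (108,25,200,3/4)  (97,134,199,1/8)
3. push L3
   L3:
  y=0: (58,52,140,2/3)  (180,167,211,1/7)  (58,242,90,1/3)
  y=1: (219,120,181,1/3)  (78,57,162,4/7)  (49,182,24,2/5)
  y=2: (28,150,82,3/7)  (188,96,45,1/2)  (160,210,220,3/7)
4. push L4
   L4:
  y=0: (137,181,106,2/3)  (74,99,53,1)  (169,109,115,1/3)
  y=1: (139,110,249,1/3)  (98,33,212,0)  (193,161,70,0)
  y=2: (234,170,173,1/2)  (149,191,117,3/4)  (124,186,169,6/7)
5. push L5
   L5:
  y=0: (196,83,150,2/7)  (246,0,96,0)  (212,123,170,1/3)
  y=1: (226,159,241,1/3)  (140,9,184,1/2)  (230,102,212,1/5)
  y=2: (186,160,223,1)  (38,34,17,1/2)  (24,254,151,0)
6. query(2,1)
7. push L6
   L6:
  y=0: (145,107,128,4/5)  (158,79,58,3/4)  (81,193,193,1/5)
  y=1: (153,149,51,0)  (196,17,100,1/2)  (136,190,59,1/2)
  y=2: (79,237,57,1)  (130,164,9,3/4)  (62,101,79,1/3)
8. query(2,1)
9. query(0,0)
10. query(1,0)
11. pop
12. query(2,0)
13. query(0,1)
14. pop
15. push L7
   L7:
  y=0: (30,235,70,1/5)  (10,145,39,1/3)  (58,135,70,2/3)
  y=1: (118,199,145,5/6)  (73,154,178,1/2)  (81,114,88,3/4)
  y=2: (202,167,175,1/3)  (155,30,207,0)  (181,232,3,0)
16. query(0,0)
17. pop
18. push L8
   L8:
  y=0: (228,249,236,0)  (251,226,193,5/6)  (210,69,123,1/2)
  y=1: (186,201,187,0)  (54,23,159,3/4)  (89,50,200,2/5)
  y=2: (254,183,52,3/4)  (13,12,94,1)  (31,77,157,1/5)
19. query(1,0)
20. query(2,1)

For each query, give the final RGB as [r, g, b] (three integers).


at x=2,y=1 over L1,L2,L3,L4,L5:
+L1 (α=1/3) → [241/3, 53/3, 139/3]
+L2 (α=3/5) → [1778/15, 203/3, 962/15]
+L3 (α=2/5) → [2268/25, 567/5, 1202/25]
+L4 (α=0) → [2268/25, 567/5, 1202/25]
+L5 (α=1/5) → [14822/125, 2778/25, 10108/125]
= [119, 111, 81]

(2,1) stack=L1,L2,L3,L4,L5,L6; from [0,0,0]:
after L1 α=1/3: [241/3, 53/3, 139/3]
after L2 α=3/5: [1778/15, 203/3, 962/15]
after L3 α=2/5: [2268/25, 567/5, 1202/25]
after L4 α=0: [2268/25, 567/5, 1202/25]
after L5 α=1/5: [14822/125, 2778/25, 10108/125]
after L6 α=1/2: [15911/125, 3764/25, 17483/250]
= [127, 151, 70]

at x=0,y=0 over L1,L2,L3,L4,L5,L6:
after L1 α=3/7: [105, 678/7, 579/7]
after L2 α=1/3: [73, 1916/21, 2572/21]
after L3 α=2/3: [63, 4100/63, 8452/63]
after L4 α=2/3: [337/3, 26906/189, 21808/189]
after L5 α=2/7: [2861/21, 165904/1323, 165740/1323]
after L6 α=4/5: [15041/105, 732148/6615, 843116/6615]
rounded: [143, 111, 127]

at x=1,y=0 over L1,L2,L3,L4,L5,L6:
L1 α=1/7: [146/7, 92/7, 212/7]
L2 α=1/2: [1833/14, 645/14, 807/14]
L3 α=1/7: [6759/49, 3104/49, 3898/49]
L4 α=1: [74, 99, 53]
L5 α=0: [74, 99, 53]
L6 α=3/4: [137, 84, 227/4]
= [137, 84, 57]

at x=2,y=0 over L1,L2,L3,L4,L5:
after L1 α=2/3: [124/3, 290/3, 212/3]
after L2 α=1/4: [133/2, 110, 119/2]
after L3 α=1/3: [191/3, 154, 209/3]
after L4 α=1/3: [889/9, 139, 763/9]
after L5 α=1/3: [3686/27, 401/3, 3056/27]
→ [137, 134, 113]

(0,1) stack=L1,L2,L3,L4,L5; from [0,0,0]:
after L1 α=4/5: [624/5, 108/5, 180]
after L2 α=1/8: [4713/40, 97/5, 1507/8]
after L3 α=1/3: [3031/20, 794/15, 2231/12]
after L4 α=1/3: [4421/30, 3238/45, 3725/18]
after L5 α=1/3: [7811/45, 13631/135, 5894/27]
= [174, 101, 218]

at x=0,y=0 over L1,L2,L3,L4,L7:
after L1 α=3/7: [105, 678/7, 579/7]
after L2 α=1/3: [73, 1916/21, 2572/21]
after L3 α=2/3: [63, 4100/63, 8452/63]
after L4 α=2/3: [337/3, 26906/189, 21808/189]
after L7 α=1/5: [1438/15, 152039/945, 100462/945]
→ [96, 161, 106]

query (1,0) [L1,L2,L3,L4,L8] — begin 0,0,0
L1 α=1/7: [146/7, 92/7, 212/7]
L2 α=1/2: [1833/14, 645/14, 807/14]
L3 α=1/7: [6759/49, 3104/49, 3898/49]
L4 α=1: [74, 99, 53]
L8 α=5/6: [443/2, 1229/6, 509/3]
rounded: [222, 205, 170]

(2,1) stack=L1,L2,L3,L4,L8; from [0,0,0]:
+L1 (α=1/3) → [241/3, 53/3, 139/3]
+L2 (α=3/5) → [1778/15, 203/3, 962/15]
+L3 (α=2/5) → [2268/25, 567/5, 1202/25]
+L4 (α=0) → [2268/25, 567/5, 1202/25]
+L8 (α=2/5) → [11254/125, 2201/25, 13606/125]
→ [90, 88, 109]


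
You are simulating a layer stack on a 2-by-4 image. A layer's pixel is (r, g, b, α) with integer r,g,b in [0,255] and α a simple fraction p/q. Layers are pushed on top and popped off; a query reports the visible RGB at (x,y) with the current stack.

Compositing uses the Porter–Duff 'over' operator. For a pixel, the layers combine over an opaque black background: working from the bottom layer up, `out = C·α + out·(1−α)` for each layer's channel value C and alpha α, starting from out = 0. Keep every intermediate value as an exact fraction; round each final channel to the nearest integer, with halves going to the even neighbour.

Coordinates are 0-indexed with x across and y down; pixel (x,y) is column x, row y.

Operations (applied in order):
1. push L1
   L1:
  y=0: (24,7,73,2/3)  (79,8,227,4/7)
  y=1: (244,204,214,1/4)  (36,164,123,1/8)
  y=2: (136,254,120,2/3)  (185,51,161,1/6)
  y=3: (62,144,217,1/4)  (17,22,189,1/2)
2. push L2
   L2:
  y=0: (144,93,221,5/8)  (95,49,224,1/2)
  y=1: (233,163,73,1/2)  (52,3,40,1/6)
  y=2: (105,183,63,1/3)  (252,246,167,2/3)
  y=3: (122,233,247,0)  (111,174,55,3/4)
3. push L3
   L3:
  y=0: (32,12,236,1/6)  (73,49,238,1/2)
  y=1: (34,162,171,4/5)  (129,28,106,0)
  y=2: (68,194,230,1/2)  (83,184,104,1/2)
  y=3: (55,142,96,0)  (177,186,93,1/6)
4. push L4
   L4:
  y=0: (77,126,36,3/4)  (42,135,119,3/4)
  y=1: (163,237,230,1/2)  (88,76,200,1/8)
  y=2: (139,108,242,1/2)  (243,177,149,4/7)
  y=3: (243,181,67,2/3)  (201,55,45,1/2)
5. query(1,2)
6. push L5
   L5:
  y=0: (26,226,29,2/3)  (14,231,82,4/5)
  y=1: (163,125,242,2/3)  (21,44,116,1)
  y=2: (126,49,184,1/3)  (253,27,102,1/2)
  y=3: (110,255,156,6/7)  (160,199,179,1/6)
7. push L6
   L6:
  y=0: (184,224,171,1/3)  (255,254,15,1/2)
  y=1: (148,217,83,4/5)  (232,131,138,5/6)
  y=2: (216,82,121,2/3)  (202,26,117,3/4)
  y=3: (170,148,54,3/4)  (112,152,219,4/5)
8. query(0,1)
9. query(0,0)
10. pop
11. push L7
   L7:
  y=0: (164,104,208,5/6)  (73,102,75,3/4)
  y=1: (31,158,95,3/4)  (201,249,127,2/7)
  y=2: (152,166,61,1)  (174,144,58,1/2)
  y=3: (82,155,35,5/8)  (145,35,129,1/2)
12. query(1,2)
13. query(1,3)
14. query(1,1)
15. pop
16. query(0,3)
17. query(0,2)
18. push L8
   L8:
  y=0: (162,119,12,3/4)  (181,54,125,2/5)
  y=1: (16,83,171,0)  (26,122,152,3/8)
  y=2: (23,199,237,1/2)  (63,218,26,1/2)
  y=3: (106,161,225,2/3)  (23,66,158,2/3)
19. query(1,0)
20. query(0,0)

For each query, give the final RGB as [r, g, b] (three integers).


at x=1,y=2 over L1,L2,L3,L4:
L1 α=1/6: [185/6, 17/2, 161/6]
L2 α=2/3: [3209/18, 1001/6, 2165/18]
L3 α=1/2: [4703/36, 2105/12, 4037/36]
L4 α=4/7: [16367/84, 4937/28, 11189/84]
→ [195, 176, 133]

(0,1) stack=L1,L2,L3,L4,L5,L6; from [0,0,0]:
after L1 α=1/4: [61, 51, 107/2]
after L2 α=1/2: [147, 107, 253/4]
after L3 α=4/5: [283/5, 151, 2989/20]
after L4 α=1/2: [549/5, 194, 7589/40]
after L5 α=2/3: [2179/15, 148, 8983/40]
after L6 α=4/5: [11059/75, 1016/5, 22263/200]
→ [147, 203, 111]

(0,0) stack=L1,L2,L3,L4,L5,L6; from [0,0,0]:
L1 α=2/3: [16, 14/3, 146/3]
L2 α=5/8: [96, 479/8, 1251/8]
L3 α=1/6: [256/3, 2491/48, 8143/48]
L4 α=3/4: [949/12, 20635/192, 13327/192]
L5 α=2/3: [1573/36, 107419/576, 24463/576]
L6 α=1/3: [4885/54, 171931/864, 73711/864]
= [90, 199, 85]

query (1,2) [L1,L2,L3,L4,L5,L7] — begin 0,0,0
+L1 (α=1/6) → [185/6, 17/2, 161/6]
+L2 (α=2/3) → [3209/18, 1001/6, 2165/18]
+L3 (α=1/2) → [4703/36, 2105/12, 4037/36]
+L4 (α=4/7) → [16367/84, 4937/28, 11189/84]
+L5 (α=1/2) → [37619/168, 5693/56, 19757/168]
+L7 (α=1/2) → [66851/336, 13757/112, 29501/336]
rounded: [199, 123, 88]

at x=1,y=3 over L1,L2,L3,L4,L5,L7:
after L1 α=1/2: [17/2, 11, 189/2]
after L2 α=3/4: [683/8, 533/4, 519/8]
after L3 α=1/6: [4831/48, 3409/24, 1113/16]
after L4 α=1/2: [14479/96, 4729/48, 1833/32]
after L5 α=1/6: [87755/576, 33197/288, 14893/192]
after L7 α=1/2: [171275/1152, 43277/576, 39661/384]
→ [149, 75, 103]

(1,1) stack=L1,L2,L3,L4,L5,L7; from [0,0,0]:
L1 α=1/8: [9/2, 41/2, 123/8]
L2 α=1/6: [149/12, 211/12, 935/48]
L3 α=0: [149/12, 211/12, 935/48]
L4 α=1/8: [2099/96, 2389/96, 16145/384]
L5 α=1: [21, 44, 116]
L7 α=2/7: [507/7, 718/7, 834/7]
= [72, 103, 119]

(0,3) stack=L1,L2,L3,L4,L5; from [0,0,0]:
after L1 α=1/4: [31/2, 36, 217/4]
after L2 α=0: [31/2, 36, 217/4]
after L3 α=0: [31/2, 36, 217/4]
after L4 α=2/3: [1003/6, 398/3, 251/4]
after L5 α=6/7: [709/6, 4988/21, 3995/28]
→ [118, 238, 143]

(0,2) stack=L1,L2,L3,L4,L5; from [0,0,0]:
after L1 α=2/3: [272/3, 508/3, 80]
after L2 α=1/3: [859/9, 1565/9, 223/3]
after L3 α=1/2: [1471/18, 3311/18, 913/6]
after L4 α=1/2: [3973/36, 5255/36, 2365/12]
after L5 α=1/3: [6241/54, 6137/54, 3469/18]
→ [116, 114, 193]

(1,0) stack=L1,L2,L3,L4,L5,L8; from [0,0,0]:
after L1 α=4/7: [316/7, 32/7, 908/7]
after L2 α=1/2: [981/14, 375/14, 1238/7]
after L3 α=1/2: [2003/28, 1061/28, 1452/7]
after L4 α=3/4: [5531/112, 12401/112, 3951/28]
after L5 α=4/5: [11803/560, 115889/560, 2627/28]
after L8 α=2/5: [238129/2800, 408147/2800, 14881/140]
rounded: [85, 146, 106]

(0,0) stack=L1,L2,L3,L4,L5,L8; from [0,0,0]:
L1 α=2/3: [16, 14/3, 146/3]
L2 α=5/8: [96, 479/8, 1251/8]
L3 α=1/6: [256/3, 2491/48, 8143/48]
L4 α=3/4: [949/12, 20635/192, 13327/192]
L5 α=2/3: [1573/36, 107419/576, 24463/576]
L8 α=3/4: [19069/144, 313051/2304, 45199/2304]
→ [132, 136, 20]


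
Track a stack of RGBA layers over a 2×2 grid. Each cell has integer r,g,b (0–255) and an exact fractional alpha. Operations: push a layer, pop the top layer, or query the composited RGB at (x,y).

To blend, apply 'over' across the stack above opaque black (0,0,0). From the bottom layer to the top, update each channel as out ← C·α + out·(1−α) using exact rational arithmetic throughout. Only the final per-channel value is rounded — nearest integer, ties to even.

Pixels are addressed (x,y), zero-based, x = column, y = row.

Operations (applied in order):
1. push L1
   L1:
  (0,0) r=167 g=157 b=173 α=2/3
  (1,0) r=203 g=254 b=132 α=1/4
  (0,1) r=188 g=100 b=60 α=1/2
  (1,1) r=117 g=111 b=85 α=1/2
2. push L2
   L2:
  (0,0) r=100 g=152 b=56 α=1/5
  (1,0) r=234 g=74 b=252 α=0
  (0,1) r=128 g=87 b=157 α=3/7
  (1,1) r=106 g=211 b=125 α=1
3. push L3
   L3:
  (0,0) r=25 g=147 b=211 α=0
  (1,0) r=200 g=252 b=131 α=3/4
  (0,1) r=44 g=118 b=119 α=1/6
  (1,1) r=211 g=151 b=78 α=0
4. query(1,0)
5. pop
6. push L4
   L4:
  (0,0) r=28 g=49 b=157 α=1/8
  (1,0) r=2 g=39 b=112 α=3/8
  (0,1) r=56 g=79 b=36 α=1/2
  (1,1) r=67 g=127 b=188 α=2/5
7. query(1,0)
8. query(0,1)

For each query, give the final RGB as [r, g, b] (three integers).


(1,0) stack=L1,L2,L3; from [0,0,0]:
after L1 α=1/4: [203/4, 127/2, 33]
after L2 α=0: [203/4, 127/2, 33]
after L3 α=3/4: [2603/16, 1639/8, 213/2]
rounded: [163, 205, 106]

(1,0) stack=L1,L2,L4; from [0,0,0]:
+L1 (α=1/4) → [203/4, 127/2, 33]
+L2 (α=0) → [203/4, 127/2, 33]
+L4 (α=3/8) → [1039/32, 869/16, 501/8]
= [32, 54, 63]

at x=0,y=1 over L1,L2,L4:
L1 α=1/2: [94, 50, 30]
L2 α=3/7: [760/7, 461/7, 591/7]
L4 α=1/2: [576/7, 507/7, 843/14]
→ [82, 72, 60]


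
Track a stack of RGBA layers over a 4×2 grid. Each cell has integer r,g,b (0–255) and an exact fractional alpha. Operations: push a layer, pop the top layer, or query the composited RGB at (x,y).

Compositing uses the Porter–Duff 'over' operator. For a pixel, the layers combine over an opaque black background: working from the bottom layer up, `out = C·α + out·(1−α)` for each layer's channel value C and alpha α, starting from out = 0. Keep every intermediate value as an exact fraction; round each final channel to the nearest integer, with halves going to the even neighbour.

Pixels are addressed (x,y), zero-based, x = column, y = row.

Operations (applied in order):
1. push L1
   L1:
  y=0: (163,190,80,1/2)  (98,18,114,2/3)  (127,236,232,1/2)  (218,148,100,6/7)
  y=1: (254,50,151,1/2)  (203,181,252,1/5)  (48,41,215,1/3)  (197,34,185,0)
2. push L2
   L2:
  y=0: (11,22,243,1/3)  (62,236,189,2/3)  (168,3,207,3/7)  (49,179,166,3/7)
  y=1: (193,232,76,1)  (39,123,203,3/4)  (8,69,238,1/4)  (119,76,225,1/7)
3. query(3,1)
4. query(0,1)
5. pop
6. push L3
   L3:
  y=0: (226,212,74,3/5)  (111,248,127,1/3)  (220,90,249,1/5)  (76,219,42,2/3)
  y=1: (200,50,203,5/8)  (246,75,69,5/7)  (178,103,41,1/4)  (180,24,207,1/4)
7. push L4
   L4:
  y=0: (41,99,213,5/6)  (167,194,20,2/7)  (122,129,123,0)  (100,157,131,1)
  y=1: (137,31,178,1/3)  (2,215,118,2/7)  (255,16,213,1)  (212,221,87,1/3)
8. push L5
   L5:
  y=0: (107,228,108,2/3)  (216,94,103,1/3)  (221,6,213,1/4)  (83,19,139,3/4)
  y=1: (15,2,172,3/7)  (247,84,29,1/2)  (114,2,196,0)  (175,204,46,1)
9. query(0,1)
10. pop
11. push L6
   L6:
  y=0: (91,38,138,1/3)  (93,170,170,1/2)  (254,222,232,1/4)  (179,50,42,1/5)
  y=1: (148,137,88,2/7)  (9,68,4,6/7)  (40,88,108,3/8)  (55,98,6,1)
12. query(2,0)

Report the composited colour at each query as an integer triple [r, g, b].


at x=3,y=1 over L1,L2:
L1 α=0: [0, 0, 0]
L2 α=1/7: [17, 76/7, 225/7]
→ [17, 11, 32]

at x=0,y=1 over L1,L2:
after L1 α=1/2: [127, 25, 151/2]
after L2 α=1: [193, 232, 76]
= [193, 232, 76]

query (0,1) [L1,L3,L4,L5] — begin 0,0,0
after L1 α=1/2: [127, 25, 151/2]
after L3 α=5/8: [1381/8, 325/8, 2483/16]
after L4 α=1/3: [643/4, 449/12, 3907/24]
after L5 α=3/7: [688/7, 467/21, 7003/42]
→ [98, 22, 167]

query (2,0) [L1,L3,L4,L6] — begin 0,0,0
L1 α=1/2: [127/2, 118, 116]
L3 α=1/5: [474/5, 562/5, 713/5]
L4 α=0: [474/5, 562/5, 713/5]
L6 α=1/4: [673/5, 699/5, 3299/20]
= [135, 140, 165]


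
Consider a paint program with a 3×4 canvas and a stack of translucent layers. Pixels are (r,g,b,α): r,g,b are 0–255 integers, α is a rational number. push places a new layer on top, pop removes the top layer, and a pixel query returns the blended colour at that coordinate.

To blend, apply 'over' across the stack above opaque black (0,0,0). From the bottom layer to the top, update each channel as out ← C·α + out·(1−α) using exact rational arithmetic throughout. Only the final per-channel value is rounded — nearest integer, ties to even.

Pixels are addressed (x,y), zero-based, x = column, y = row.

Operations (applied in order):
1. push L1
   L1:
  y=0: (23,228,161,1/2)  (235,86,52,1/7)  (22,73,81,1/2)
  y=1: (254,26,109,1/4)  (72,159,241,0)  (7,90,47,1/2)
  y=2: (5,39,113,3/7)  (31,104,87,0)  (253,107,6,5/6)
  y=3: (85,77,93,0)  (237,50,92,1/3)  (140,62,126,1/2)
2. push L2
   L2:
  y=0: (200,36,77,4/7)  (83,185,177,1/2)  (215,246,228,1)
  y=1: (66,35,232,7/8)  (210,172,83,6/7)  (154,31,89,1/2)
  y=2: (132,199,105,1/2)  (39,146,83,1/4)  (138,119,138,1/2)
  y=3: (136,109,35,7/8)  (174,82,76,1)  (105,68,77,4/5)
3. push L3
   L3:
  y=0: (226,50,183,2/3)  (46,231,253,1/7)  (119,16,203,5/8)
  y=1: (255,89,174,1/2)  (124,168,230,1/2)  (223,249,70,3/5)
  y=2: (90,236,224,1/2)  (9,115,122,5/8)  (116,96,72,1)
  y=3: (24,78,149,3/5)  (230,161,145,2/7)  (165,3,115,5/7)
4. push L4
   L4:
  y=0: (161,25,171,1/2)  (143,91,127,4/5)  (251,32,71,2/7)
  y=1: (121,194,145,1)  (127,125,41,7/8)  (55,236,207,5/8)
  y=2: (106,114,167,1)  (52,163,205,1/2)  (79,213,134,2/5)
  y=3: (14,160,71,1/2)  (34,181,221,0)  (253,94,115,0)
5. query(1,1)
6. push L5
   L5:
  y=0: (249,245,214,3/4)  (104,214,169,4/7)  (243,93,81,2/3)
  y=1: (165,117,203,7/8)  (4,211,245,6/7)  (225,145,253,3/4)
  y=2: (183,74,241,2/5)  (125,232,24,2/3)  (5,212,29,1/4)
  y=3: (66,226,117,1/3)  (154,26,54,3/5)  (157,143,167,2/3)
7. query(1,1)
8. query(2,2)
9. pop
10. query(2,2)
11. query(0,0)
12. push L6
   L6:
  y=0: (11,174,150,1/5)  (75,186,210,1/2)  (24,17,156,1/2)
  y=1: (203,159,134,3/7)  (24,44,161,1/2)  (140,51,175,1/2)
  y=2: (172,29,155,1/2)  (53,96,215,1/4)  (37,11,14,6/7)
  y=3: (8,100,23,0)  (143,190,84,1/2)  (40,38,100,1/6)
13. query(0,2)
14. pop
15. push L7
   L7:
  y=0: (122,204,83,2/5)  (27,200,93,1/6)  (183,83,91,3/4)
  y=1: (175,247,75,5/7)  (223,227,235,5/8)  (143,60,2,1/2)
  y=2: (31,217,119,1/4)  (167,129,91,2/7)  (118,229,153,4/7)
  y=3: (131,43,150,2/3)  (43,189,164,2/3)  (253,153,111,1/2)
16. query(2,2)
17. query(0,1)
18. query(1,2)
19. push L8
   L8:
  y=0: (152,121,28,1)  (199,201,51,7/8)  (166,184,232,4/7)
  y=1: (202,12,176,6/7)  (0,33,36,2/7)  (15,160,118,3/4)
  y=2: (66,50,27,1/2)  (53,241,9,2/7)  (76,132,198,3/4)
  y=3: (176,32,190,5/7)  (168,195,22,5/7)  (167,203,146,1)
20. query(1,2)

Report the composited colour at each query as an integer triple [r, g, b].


query (1,1) [L1,L2,L3,L4] — begin 0,0,0
+L1 (α=0) → [0, 0, 0]
+L2 (α=6/7) → [180, 1032/7, 498/7]
+L3 (α=1/2) → [152, 1104/7, 1054/7]
+L4 (α=7/8) → [1041/8, 7229/56, 3063/56]
→ [130, 129, 55]

(1,1) stack=L1,L2,L3,L4,L5; from [0,0,0]:
L1 α=0: [0, 0, 0]
L2 α=6/7: [180, 1032/7, 498/7]
L3 α=1/2: [152, 1104/7, 1054/7]
L4 α=7/8: [1041/8, 7229/56, 3063/56]
L5 α=6/7: [1233/56, 78125/392, 85383/392]
rounded: [22, 199, 218]

(2,2) stack=L1,L2,L3,L4,L5; from [0,0,0]:
after L1 α=5/6: [1265/6, 535/6, 5]
after L2 α=1/2: [2093/12, 1249/12, 143/2]
after L3 α=1: [116, 96, 72]
after L4 α=2/5: [506/5, 714/5, 484/5]
after L5 α=1/4: [1543/20, 1601/10, 1597/20]
= [77, 160, 80]

query (2,2) [L1,L2,L3,L4] — begin 0,0,0
+L1 (α=5/6) → [1265/6, 535/6, 5]
+L2 (α=1/2) → [2093/12, 1249/12, 143/2]
+L3 (α=1) → [116, 96, 72]
+L4 (α=2/5) → [506/5, 714/5, 484/5]
= [101, 143, 97]

at x=0,y=0 over L1,L2,L3,L4:
+L1 (α=1/2) → [23/2, 114, 161/2]
+L2 (α=4/7) → [1669/14, 486/7, 157/2]
+L3 (α=2/3) → [7997/42, 1186/21, 889/6]
+L4 (α=1/2) → [14759/84, 1711/42, 1915/12]
rounded: [176, 41, 160]

at x=0,y=2 over L1,L2,L3,L4,L6:
+L1 (α=3/7) → [15/7, 117/7, 339/7]
+L2 (α=1/2) → [939/14, 755/7, 537/7]
+L3 (α=1/2) → [2199/28, 2407/14, 2105/14]
+L4 (α=1) → [106, 114, 167]
+L6 (α=1/2) → [139, 143/2, 161]
rounded: [139, 72, 161]

at x=2,y=2 over L1,L2,L3,L4,L7:
after L1 α=5/6: [1265/6, 535/6, 5]
after L2 α=1/2: [2093/12, 1249/12, 143/2]
after L3 α=1: [116, 96, 72]
after L4 α=2/5: [506/5, 714/5, 484/5]
after L7 α=4/7: [554/5, 6722/35, 4512/35]
→ [111, 192, 129]

query (0,1) [L1,L2,L3,L4,L7] — begin 0,0,0
after L1 α=1/4: [127/2, 13/2, 109/4]
after L2 α=7/8: [1051/16, 503/16, 6605/32]
after L3 α=1/2: [5131/32, 1927/32, 12173/64]
after L4 α=1: [121, 194, 145]
after L7 α=5/7: [1117/7, 1623/7, 95]
rounded: [160, 232, 95]

query (1,2) [L1,L2,L3,L4,L7] — begin 0,0,0
+L1 (α=0) → [0, 0, 0]
+L2 (α=1/4) → [39/4, 73/2, 83/4]
+L3 (α=5/8) → [297/32, 1369/16, 2689/32]
+L4 (α=1/2) → [1961/64, 3977/32, 9249/64]
+L7 (α=2/7) → [31181/448, 28141/224, 57893/448]
= [70, 126, 129]

at x=1,y=2 over L1,L2,L3,L4,L7,L8:
after L1 α=0: [0, 0, 0]
after L2 α=1/4: [39/4, 73/2, 83/4]
after L3 α=5/8: [297/32, 1369/16, 2689/32]
after L4 α=1/2: [1961/64, 3977/32, 9249/64]
after L7 α=2/7: [31181/448, 28141/224, 57893/448]
after L8 α=2/7: [203393/3136, 248673/1568, 297529/3136]
rounded: [65, 159, 95]


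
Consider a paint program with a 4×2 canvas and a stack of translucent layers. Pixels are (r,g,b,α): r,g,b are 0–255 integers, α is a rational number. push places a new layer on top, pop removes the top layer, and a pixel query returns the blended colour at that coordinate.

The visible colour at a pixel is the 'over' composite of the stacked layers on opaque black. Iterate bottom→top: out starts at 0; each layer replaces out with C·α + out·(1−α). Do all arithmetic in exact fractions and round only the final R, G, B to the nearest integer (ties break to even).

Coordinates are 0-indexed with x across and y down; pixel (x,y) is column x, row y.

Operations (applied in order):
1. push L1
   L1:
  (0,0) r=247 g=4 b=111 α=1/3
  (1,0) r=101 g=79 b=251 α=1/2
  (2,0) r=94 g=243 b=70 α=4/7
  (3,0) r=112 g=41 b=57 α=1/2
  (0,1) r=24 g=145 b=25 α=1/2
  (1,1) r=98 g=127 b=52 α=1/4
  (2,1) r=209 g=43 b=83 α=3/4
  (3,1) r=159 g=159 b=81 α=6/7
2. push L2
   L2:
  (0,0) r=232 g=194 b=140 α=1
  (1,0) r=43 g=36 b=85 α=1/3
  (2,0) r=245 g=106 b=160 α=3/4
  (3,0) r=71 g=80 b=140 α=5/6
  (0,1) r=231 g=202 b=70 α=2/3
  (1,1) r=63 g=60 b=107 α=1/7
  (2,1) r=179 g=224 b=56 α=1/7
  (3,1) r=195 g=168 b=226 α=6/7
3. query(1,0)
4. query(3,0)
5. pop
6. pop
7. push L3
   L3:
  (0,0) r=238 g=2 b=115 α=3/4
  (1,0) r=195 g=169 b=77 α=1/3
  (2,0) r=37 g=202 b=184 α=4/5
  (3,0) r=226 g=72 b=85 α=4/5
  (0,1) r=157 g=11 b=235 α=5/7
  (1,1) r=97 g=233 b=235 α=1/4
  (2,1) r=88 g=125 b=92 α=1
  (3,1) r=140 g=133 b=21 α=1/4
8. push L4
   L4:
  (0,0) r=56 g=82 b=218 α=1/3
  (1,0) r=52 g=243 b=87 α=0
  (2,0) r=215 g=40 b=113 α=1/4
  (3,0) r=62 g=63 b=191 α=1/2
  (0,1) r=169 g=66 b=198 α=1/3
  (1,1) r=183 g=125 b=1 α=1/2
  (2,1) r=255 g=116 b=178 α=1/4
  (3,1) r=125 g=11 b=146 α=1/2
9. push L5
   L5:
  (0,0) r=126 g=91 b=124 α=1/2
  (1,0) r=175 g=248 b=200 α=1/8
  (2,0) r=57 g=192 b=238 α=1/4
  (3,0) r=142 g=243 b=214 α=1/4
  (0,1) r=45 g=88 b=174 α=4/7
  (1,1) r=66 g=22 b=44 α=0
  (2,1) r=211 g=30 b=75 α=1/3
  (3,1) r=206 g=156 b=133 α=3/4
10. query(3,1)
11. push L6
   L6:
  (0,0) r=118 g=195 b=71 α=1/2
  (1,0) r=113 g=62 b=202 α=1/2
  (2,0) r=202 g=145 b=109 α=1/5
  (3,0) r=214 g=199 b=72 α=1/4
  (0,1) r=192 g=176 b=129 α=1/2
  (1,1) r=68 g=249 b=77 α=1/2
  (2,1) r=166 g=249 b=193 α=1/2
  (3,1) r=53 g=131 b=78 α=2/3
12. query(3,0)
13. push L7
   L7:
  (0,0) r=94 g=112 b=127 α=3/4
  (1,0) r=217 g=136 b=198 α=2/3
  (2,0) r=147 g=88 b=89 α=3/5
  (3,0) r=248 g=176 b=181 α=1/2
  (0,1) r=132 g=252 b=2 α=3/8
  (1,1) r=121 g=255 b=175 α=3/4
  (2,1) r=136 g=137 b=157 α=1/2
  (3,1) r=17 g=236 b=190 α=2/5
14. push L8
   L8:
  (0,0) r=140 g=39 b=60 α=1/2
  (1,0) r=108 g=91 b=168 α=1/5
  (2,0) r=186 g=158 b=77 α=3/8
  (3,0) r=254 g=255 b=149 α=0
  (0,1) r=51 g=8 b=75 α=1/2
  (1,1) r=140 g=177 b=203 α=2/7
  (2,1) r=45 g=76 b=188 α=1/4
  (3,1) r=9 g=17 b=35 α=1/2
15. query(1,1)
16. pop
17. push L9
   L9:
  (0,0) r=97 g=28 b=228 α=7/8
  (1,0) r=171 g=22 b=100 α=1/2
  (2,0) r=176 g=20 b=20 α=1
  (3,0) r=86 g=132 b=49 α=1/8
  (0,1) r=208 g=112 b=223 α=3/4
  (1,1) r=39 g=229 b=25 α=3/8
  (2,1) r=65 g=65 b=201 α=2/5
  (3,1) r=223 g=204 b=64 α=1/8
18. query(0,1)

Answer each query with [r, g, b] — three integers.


query (1,0) [L1,L2] — begin 0,0,0
after L1 α=1/2: [101/2, 79/2, 251/2]
after L2 α=1/3: [48, 115/3, 112]
→ [48, 38, 112]

at x=3,y=0 over L1,L2:
after L1 α=1/2: [56, 41/2, 57/2]
after L2 α=5/6: [137/2, 841/12, 1457/12]
= [68, 70, 121]

at x=3,y=1 over L3,L4,L5:
after L3 α=1/4: [35, 133/4, 21/4]
after L4 α=1/2: [80, 177/8, 605/8]
after L5 α=3/4: [349/2, 3921/32, 3797/32]
= [174, 123, 119]

query (3,0) [L3,L4,L5,L6] — begin 0,0,0
after L3 α=4/5: [904/5, 288/5, 68]
after L4 α=1/2: [607/5, 603/10, 259/2]
after L5 α=1/4: [2531/20, 4239/40, 1205/8]
after L6 α=1/4: [11873/80, 20677/160, 4191/32]
rounded: [148, 129, 131]

(1,1) stack=L3,L4,L5,L6,L7,L8; from [0,0,0]:
L3 α=1/4: [97/4, 233/4, 235/4]
L4 α=1/2: [829/8, 733/8, 239/8]
L5 α=0: [829/8, 733/8, 239/8]
L6 α=1/2: [1373/16, 2725/16, 855/16]
L7 α=3/4: [7181/64, 14965/64, 9255/64]
L8 α=2/7: [53825/448, 97481/448, 72259/448]
= [120, 218, 161]

query (0,1) [L3,L4,L5,L6,L7,L9] — begin 0,0,0
L3 α=5/7: [785/7, 55/7, 1175/7]
L4 α=1/3: [2753/21, 572/21, 3736/21]
L5 α=4/7: [4013/49, 3036/49, 8608/49]
L6 α=1/2: [13421/98, 5830/49, 14929/98]
L7 α=3/8: [105913/784, 33097/196, 75233/784]
L9 α=3/4: [595129/3136, 98953/784, 599729/3136]
rounded: [190, 126, 191]


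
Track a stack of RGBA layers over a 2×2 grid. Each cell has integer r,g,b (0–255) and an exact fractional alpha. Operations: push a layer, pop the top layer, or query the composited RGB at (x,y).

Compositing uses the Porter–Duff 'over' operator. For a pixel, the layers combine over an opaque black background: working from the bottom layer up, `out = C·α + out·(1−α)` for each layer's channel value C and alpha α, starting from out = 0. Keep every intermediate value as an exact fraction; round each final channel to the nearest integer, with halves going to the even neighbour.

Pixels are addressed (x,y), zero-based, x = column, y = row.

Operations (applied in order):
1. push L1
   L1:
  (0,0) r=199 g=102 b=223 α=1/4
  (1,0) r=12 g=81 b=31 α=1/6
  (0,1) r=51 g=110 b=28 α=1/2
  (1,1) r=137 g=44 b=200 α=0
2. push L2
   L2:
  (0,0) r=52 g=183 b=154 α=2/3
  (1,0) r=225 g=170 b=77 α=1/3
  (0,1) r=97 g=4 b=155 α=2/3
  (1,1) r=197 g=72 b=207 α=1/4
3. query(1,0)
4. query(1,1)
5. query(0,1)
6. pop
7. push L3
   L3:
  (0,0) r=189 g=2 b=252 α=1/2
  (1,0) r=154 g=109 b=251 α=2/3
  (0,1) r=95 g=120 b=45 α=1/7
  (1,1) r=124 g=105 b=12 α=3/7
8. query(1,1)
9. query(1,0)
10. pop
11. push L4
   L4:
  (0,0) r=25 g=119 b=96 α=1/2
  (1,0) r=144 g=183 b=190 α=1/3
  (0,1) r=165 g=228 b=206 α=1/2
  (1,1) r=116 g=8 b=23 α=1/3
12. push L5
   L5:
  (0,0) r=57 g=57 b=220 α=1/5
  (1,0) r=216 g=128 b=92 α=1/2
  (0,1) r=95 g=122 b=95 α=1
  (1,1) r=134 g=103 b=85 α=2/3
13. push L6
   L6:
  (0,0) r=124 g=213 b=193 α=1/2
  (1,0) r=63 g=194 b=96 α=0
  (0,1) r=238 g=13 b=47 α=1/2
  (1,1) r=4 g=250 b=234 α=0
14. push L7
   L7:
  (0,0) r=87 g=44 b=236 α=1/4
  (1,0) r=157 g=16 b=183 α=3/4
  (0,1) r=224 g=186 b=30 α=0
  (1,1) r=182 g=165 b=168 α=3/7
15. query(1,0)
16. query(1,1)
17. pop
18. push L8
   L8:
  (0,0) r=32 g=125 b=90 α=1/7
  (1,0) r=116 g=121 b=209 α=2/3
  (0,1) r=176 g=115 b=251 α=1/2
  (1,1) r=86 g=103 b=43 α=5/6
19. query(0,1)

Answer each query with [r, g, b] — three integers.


query (1,0) [L1,L2] — begin 0,0,0
after L1 α=1/6: [2, 27/2, 31/6]
after L2 α=1/3: [229/3, 197/3, 262/9]
= [76, 66, 29]

at x=1,y=1 over L1,L2:
+L1 (α=0) → [0, 0, 0]
+L2 (α=1/4) → [197/4, 18, 207/4]
→ [49, 18, 52]

(0,1) stack=L1,L2; from [0,0,0]:
after L1 α=1/2: [51/2, 55, 14]
after L2 α=2/3: [439/6, 21, 108]
→ [73, 21, 108]

query (1,1) [L1,L3] — begin 0,0,0
+L1 (α=0) → [0, 0, 0]
+L3 (α=3/7) → [372/7, 45, 36/7]
= [53, 45, 5]

(1,0) stack=L1,L3; from [0,0,0]:
+L1 (α=1/6) → [2, 27/2, 31/6]
+L3 (α=2/3) → [310/3, 463/6, 3043/18]
= [103, 77, 169]

(1,0) stack=L1,L4,L5,L6,L7; from [0,0,0]:
L1 α=1/6: [2, 27/2, 31/6]
L4 α=1/3: [148/3, 70, 601/9]
L5 α=1/2: [398/3, 99, 1429/18]
L6 α=0: [398/3, 99, 1429/18]
L7 α=3/4: [1811/12, 147/4, 11311/72]
= [151, 37, 157]

at x=1,y=1 over L1,L4,L5,L6,L7:
L1 α=0: [0, 0, 0]
L4 α=1/3: [116/3, 8/3, 23/3]
L5 α=2/3: [920/9, 626/9, 533/9]
L6 α=0: [920/9, 626/9, 533/9]
L7 α=3/7: [8594/63, 6959/63, 6668/63]
= [136, 110, 106]

query (0,1) [L1,L4,L5,L6,L8] — begin 0,0,0
L1 α=1/2: [51/2, 55, 14]
L4 α=1/2: [381/4, 283/2, 110]
L5 α=1: [95, 122, 95]
L6 α=1/2: [333/2, 135/2, 71]
L8 α=1/2: [685/4, 365/4, 161]
= [171, 91, 161]


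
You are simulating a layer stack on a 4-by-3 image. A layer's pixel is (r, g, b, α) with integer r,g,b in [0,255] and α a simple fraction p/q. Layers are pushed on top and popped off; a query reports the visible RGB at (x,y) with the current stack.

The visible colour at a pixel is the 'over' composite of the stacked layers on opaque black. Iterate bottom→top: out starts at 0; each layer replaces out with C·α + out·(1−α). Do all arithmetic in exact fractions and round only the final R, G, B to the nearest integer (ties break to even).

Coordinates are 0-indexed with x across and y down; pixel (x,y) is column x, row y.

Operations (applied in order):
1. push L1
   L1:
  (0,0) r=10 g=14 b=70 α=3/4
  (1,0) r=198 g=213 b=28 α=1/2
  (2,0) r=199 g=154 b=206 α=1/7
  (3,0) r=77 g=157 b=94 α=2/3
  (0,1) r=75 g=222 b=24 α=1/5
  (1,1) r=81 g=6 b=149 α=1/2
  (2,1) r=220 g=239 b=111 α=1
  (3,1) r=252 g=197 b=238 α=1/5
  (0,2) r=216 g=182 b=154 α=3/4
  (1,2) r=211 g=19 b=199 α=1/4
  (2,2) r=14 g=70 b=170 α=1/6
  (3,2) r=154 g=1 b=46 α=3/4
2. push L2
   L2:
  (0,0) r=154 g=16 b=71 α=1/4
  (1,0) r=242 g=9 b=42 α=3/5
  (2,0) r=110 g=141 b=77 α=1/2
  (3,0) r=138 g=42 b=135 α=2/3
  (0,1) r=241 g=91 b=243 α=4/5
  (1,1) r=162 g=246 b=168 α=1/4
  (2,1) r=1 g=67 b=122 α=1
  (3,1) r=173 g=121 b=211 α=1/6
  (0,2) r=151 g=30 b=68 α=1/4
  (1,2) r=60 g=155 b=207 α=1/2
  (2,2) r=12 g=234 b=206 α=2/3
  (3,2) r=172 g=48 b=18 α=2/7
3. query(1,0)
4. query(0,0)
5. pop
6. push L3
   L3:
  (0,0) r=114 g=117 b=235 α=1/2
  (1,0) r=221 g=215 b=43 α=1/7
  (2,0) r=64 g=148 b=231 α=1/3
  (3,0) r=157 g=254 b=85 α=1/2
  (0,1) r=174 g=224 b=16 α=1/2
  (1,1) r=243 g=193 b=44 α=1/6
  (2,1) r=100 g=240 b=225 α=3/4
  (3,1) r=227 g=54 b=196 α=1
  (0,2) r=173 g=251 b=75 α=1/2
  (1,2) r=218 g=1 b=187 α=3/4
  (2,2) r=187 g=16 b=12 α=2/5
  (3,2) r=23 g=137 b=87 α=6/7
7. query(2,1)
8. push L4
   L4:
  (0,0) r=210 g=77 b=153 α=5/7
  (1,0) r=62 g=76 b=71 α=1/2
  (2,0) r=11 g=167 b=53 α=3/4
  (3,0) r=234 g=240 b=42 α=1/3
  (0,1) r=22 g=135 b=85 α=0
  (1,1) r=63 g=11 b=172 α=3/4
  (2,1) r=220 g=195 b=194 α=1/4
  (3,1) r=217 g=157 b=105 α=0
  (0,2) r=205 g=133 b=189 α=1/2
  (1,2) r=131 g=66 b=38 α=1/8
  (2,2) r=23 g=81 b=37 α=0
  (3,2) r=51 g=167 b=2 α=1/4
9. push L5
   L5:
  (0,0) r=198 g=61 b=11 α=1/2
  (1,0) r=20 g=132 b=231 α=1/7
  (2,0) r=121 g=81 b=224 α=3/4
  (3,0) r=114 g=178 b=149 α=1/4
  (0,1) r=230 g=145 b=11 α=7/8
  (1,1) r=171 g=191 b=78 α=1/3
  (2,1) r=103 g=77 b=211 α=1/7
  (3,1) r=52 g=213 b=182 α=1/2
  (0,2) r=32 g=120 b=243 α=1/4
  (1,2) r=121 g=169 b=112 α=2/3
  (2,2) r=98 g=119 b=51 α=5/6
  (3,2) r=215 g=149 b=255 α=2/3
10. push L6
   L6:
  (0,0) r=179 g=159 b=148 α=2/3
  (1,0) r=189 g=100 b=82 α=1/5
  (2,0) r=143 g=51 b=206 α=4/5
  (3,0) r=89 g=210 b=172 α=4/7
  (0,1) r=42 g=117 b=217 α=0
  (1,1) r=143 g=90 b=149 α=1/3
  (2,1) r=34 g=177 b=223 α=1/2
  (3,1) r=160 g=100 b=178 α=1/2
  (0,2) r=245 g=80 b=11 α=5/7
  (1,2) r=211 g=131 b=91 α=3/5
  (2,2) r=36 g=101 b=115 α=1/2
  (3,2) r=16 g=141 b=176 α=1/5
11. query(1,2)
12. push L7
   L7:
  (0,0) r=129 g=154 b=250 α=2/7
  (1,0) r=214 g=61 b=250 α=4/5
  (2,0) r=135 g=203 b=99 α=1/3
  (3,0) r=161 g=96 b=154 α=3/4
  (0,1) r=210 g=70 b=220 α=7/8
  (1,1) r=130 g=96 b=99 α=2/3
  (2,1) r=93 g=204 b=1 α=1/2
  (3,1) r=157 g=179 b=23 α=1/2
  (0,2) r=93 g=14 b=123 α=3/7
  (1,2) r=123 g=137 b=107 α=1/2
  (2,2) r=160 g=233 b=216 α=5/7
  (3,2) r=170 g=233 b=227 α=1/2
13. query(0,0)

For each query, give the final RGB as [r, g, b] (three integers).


query (1,0) [L1,L2] — begin 0,0,0
L1 α=1/2: [99, 213/2, 14]
L2 α=3/5: [924/5, 48, 154/5]
→ [185, 48, 31]

query (0,0) [L1,L2] — begin 0,0,0
after L1 α=3/4: [15/2, 21/2, 105/2]
after L2 α=1/4: [353/8, 95/8, 457/8]
→ [44, 12, 57]

query (2,1) [L1,L3] — begin 0,0,0
after L1 α=1: [220, 239, 111]
after L3 α=3/4: [130, 959/4, 393/2]
rounded: [130, 240, 196]

query (1,2) [L1,L3,L4,L5,L6] — begin 0,0,0
+L1 (α=1/4) → [211/4, 19/4, 199/4]
+L3 (α=3/4) → [2827/16, 31/16, 2443/16]
+L4 (α=1/8) → [21885/128, 1273/128, 17709/128]
+L5 (α=2/3) → [52861/384, 44537/384, 46381/384]
+L6 (α=3/5) → [174397/960, 119993/960, 98797/960]
= [182, 125, 103]

at x=0,y=0 over L1,L3,L4,L5,L6,L7:
+L1 (α=3/4) → [15/2, 21/2, 105/2]
+L3 (α=1/2) → [243/4, 255/4, 575/4]
+L4 (α=5/7) → [2343/14, 1025/14, 2105/14]
+L5 (α=1/2) → [5115/28, 1879/28, 2259/28]
+L6 (α=2/3) → [15139/84, 10783/84, 10547/84]
+L7 (α=2/7) → [97367/588, 79787/588, 94735/588]
rounded: [166, 136, 161]
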